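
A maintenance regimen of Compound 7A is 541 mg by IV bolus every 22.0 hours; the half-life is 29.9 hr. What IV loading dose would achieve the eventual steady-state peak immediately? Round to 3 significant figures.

1350 mg

k = ln 2 / 29.9 = 0.02318 hr⁻¹
Accumulation ratio R = 1 / (1 − e^(−kτ)) = 1 / (1 − e^(−0.02318×22.0)) = 1 / (1 − 0.6005) = 2.503
Loading dose = maintenance dose × R = 541 × 2.503 ≈ 1350 mg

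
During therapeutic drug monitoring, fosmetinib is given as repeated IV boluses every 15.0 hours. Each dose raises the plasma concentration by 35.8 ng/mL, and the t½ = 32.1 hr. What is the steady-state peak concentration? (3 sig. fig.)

129 ng/mL

k = ln 2 / 32.1 = 0.02159 hr⁻¹
Fraction remaining after one interval: e^(−kτ) = e^(−0.02159 × 15.0) = 0.7233
R = 1 / (1 − 0.7233) = 3.614
Css,max = 35.8 × 3.614 ≈ 129 ng/mL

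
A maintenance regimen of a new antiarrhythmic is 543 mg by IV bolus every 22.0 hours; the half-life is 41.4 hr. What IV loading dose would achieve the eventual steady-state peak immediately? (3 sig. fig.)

1760 mg

k = ln 2 / 41.4 = 0.01674 hr⁻¹
Accumulation ratio R = 1 / (1 − e^(−kτ)) = 1 / (1 − e^(−0.01674×22.0)) = 1 / (1 − 0.6919) = 3.246
Loading dose = maintenance dose × R = 543 × 3.246 ≈ 1760 mg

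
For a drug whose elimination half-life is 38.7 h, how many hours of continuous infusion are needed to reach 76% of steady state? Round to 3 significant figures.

79.7 hours

k = ln 2 / 38.7 = 0.01791 h⁻¹
f = 1 − e^(−kt)  ⇒  t = −ln(1 − f) / k
t = −ln(1 − 0.76) / 0.01791 = 1.427 / 0.01791 ≈ 79.7 hours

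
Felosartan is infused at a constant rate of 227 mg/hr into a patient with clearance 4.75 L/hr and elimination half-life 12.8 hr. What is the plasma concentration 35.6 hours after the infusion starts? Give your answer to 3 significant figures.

Css = rate / CL = 227 / 4.75 = 47.79 mg/L
k = ln 2 / 12.8 = 0.05415 hr⁻¹
C(t) = Css (1 − e^(−kt)) = 47.79 × (1 − e^(−1.928)) = 47.79 × 0.8545 ≈ 40.8 mg/L

40.8 mg/L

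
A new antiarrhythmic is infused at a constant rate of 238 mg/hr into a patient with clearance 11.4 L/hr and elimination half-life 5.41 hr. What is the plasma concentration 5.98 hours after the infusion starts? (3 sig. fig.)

11.2 µg/mL

Css = rate / CL = 238 / 11.4 = 20.88 µg/mL
k = ln 2 / 5.41 = 0.1281 hr⁻¹
C(t) = Css (1 − e^(−kt)) = 20.88 × (1 − e^(−0.7662)) = 20.88 × 0.5352 ≈ 11.2 µg/mL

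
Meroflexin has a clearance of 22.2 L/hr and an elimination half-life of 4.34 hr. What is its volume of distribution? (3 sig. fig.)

k = ln 2 / t½ = ln 2 / 4.34 = 0.1597 hr⁻¹
V = CL / k = 22.2 / 0.1597 ≈ 139 L

139 L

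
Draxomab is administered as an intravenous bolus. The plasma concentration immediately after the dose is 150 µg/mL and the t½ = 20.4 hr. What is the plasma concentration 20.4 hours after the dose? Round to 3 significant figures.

k = ln 2 / 20.4 = 0.03398 hr⁻¹
C(t) = C₀ e^(−kt) = 150 × e^(−0.03398 × 20.4) = 150 × e^(−0.6931) = 150 × 0.5000 ≈ 75.0 µg/mL

75.0 µg/mL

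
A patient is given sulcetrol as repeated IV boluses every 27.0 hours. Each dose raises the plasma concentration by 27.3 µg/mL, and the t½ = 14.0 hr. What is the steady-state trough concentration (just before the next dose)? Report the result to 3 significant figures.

9.73 µg/mL

k = ln 2 / 14.0 = 0.04951 hr⁻¹
Fraction remaining after one interval: e^(−kτ) = e^(−0.04951 × 27.0) = 0.2627
R = 1 / (1 − 0.2627) = 1.356
Css,max = 27.3 × 1.356 = 37.03 µg/mL
Css,min = Css,max × e^(−kτ) = 37.03 × 0.2627 ≈ 9.73 µg/mL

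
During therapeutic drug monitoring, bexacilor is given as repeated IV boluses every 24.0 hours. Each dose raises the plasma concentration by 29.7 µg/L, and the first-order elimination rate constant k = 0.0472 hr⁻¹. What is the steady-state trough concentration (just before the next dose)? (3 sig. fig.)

14.1 µg/L

Fraction remaining after one interval: e^(−kτ) = e^(−0.04720 × 24.0) = 0.3221
R = 1 / (1 − 0.3221) = 1.475
Css,max = 29.7 × 1.475 = 43.81 µg/L
Css,min = Css,max × e^(−kτ) = 43.81 × 0.3221 ≈ 14.1 µg/L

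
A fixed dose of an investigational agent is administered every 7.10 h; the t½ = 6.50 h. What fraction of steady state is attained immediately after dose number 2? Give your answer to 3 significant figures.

k = ln 2 / 6.50 = 0.1066 h⁻¹
f_n = 1 − e^(−nkτ) = 1 − e^(−2 × 0.1066 × 7.10) = 1 − e^(−1.514) = 1 − 0.2200 ≈ 0.780

0.780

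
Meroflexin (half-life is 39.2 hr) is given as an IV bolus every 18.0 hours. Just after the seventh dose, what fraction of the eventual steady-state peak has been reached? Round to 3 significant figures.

0.892

k = ln 2 / 39.2 = 0.01768 hr⁻¹
f_n = 1 − e^(−nkτ) = 1 − e^(−7 × 0.01768 × 18.0) = 1 − e^(−2.228) = 1 − 0.1077 ≈ 0.892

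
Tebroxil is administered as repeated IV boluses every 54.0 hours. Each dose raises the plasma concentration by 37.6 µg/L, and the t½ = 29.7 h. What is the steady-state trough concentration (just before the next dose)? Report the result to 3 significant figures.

k = ln 2 / 29.7 = 0.02334 h⁻¹
Fraction remaining after one interval: e^(−kτ) = e^(−0.02334 × 54.0) = 0.2836
R = 1 / (1 − 0.2836) = 1.396
Css,max = 37.6 × 1.396 = 52.48 µg/L
Css,min = Css,max × e^(−kτ) = 52.48 × 0.2836 ≈ 14.9 µg/L

14.9 µg/L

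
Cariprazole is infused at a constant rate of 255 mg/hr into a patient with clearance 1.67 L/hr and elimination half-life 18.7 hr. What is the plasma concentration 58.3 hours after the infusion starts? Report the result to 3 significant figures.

Css = rate / CL = 255 / 1.67 = 152.7 µg/mL
k = ln 2 / 18.7 = 0.03707 hr⁻¹
C(t) = Css (1 − e^(−kt)) = 152.7 × (1 − e^(−2.161)) = 152.7 × 0.8848 ≈ 135 µg/mL

135 µg/mL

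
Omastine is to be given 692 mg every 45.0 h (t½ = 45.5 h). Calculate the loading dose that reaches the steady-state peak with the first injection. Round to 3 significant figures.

1390 mg

k = ln 2 / 45.5 = 0.01523 h⁻¹
Accumulation ratio R = 1 / (1 − e^(−kτ)) = 1 / (1 − e^(−0.01523×45.0)) = 1 / (1 − 0.5038) = 2.015
Loading dose = maintenance dose × R = 692 × 2.015 ≈ 1390 mg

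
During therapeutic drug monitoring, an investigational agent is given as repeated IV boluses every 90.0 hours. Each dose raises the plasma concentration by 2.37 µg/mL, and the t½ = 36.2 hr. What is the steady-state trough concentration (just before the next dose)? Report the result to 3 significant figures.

0.515 µg/mL

k = ln 2 / 36.2 = 0.01915 hr⁻¹
Fraction remaining after one interval: e^(−kτ) = e^(−0.01915 × 90.0) = 0.1785
R = 1 / (1 − 0.1785) = 1.217
Css,max = 2.37 × 1.217 = 2.885 µg/mL
Css,min = Css,max × e^(−kτ) = 2.885 × 0.1785 ≈ 0.515 µg/mL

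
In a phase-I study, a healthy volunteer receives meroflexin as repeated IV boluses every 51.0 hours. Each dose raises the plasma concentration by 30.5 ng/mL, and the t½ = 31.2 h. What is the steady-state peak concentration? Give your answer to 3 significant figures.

k = ln 2 / 31.2 = 0.02222 h⁻¹
Fraction remaining after one interval: e^(−kτ) = e^(−0.02222 × 51.0) = 0.3221
R = 1 / (1 − 0.3221) = 1.475
Css,max = 30.5 × 1.475 ≈ 45.0 ng/mL

45.0 ng/mL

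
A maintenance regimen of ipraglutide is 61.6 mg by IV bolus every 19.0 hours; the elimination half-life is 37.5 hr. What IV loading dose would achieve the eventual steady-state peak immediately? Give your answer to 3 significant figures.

208 mg

k = ln 2 / 37.5 = 0.01848 hr⁻¹
Accumulation ratio R = 1 / (1 − e^(−kτ)) = 1 / (1 − e^(−0.01848×19.0)) = 1 / (1 − 0.7038) = 3.377
Loading dose = maintenance dose × R = 61.6 × 3.377 ≈ 208 mg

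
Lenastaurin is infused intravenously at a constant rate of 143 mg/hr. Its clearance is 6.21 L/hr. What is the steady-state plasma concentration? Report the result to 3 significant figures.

23.0 µg/mL

Css = infusion rate / CL = 143 / 6.21 ≈ 23.0 µg/mL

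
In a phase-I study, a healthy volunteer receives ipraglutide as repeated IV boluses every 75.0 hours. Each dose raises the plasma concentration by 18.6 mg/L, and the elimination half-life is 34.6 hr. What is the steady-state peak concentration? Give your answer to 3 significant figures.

23.9 mg/L

k = ln 2 / 34.6 = 0.02003 hr⁻¹
Fraction remaining after one interval: e^(−kτ) = e^(−0.02003 × 75.0) = 0.2226
R = 1 / (1 − 0.2226) = 1.286
Css,max = 18.6 × 1.286 ≈ 23.9 mg/L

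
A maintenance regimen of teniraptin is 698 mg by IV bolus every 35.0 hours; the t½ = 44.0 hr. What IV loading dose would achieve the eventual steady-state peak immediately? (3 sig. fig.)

k = ln 2 / 44.0 = 0.01575 hr⁻¹
Accumulation ratio R = 1 / (1 − e^(−kτ)) = 1 / (1 − e^(−0.01575×35.0)) = 1 / (1 − 0.5762) = 2.359
Loading dose = maintenance dose × R = 698 × 2.359 ≈ 1650 mg

1650 mg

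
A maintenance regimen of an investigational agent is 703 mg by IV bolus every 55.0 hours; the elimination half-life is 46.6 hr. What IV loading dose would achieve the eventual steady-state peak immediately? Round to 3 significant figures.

k = ln 2 / 46.6 = 0.01487 hr⁻¹
Accumulation ratio R = 1 / (1 − e^(−kτ)) = 1 / (1 − e^(−0.01487×55.0)) = 1 / (1 − 0.4413) = 1.790
Loading dose = maintenance dose × R = 703 × 1.790 ≈ 1260 mg

1260 mg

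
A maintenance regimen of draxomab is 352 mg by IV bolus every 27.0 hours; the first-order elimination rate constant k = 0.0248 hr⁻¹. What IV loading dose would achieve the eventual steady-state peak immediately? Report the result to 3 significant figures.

721 mg

Accumulation ratio R = 1 / (1 − e^(−kτ)) = 1 / (1 − e^(−0.02480×27.0)) = 1 / (1 − 0.5119) = 2.049
Loading dose = maintenance dose × R = 352 × 2.049 ≈ 721 mg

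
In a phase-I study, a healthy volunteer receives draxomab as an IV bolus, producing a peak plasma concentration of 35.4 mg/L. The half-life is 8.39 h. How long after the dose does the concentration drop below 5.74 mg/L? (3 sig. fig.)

22.0 hours

k = ln 2 / 8.39 = 0.08262 h⁻¹
C(t) = C₀ e^(−kt)  ⇒  t = ln(C₀/C) / k
t = ln(35.4/5.74) / 0.08262 = 1.819 / 0.08262 ≈ 22.0 hours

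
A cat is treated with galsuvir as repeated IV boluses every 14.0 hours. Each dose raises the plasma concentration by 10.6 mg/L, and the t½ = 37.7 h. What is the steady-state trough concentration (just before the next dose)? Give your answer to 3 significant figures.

36.1 mg/L

k = ln 2 / 37.7 = 0.01839 h⁻¹
Fraction remaining after one interval: e^(−kτ) = e^(−0.01839 × 14.0) = 0.7731
R = 1 / (1 − 0.7731) = 4.406
Css,max = 10.6 × 4.406 = 46.71 mg/L
Css,min = Css,max × e^(−kτ) = 46.71 × 0.7731 ≈ 36.1 mg/L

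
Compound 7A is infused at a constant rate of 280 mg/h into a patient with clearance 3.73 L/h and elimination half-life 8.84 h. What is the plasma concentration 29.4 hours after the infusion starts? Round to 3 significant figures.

Css = rate / CL = 280 / 3.73 = 75.07 µg/mL
k = ln 2 / 8.84 = 0.07841 h⁻¹
C(t) = Css (1 − e^(−kt)) = 75.07 × (1 − e^(−2.305)) = 75.07 × 0.9003 ≈ 67.6 µg/mL

67.6 µg/mL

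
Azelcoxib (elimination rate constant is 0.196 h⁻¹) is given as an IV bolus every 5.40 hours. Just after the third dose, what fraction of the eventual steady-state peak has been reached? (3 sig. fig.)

0.958

f_n = 1 − e^(−nkτ) = 1 − e^(−3 × 0.1960 × 5.40) = 1 − e^(−3.175) = 1 − 0.04179 ≈ 0.958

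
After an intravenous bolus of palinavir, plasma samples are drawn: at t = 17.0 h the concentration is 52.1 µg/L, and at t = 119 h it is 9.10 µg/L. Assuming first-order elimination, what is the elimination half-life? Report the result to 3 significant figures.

40.5 hours

k = ln(C₁/C₂) / (t₂ − t₁) = ln(52.1/9.10) / (119 − 17.0)
  = 1.745 / 102.0 = 0.01711 h⁻¹
t½ = ln 2 / k = ln 2 / 0.01711 ≈ 40.5 hours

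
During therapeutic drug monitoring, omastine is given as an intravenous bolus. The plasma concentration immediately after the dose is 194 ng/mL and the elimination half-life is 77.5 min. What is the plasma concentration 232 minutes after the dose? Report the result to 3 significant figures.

24.4 ng/mL

k = ln 2 / 77.5 = 0.008944 min⁻¹
C(t) = C₀ e^(−kt) = 194 × e^(−0.008944 × 232) = 194 × e^(−2.075) = 194 × 0.1256 ≈ 24.4 ng/mL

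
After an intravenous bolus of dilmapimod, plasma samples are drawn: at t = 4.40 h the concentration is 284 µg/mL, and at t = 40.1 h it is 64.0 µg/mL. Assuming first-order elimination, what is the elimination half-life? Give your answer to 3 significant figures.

k = ln(C₁/C₂) / (t₂ − t₁) = ln(284/64.0) / (40.1 − 4.40)
  = 1.490 / 35.70 = 0.04174 h⁻¹
t½ = ln 2 / k = ln 2 / 0.04174 ≈ 16.6 hours

16.6 hours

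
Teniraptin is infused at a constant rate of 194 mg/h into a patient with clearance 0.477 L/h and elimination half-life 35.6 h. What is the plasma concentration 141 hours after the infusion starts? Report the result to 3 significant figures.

381 µg/mL

Css = rate / CL = 194 / 0.477 = 406.7 µg/mL
k = ln 2 / 35.6 = 0.01947 h⁻¹
C(t) = Css (1 − e^(−kt)) = 406.7 × (1 − e^(−2.745)) = 406.7 × 0.9358 ≈ 381 µg/mL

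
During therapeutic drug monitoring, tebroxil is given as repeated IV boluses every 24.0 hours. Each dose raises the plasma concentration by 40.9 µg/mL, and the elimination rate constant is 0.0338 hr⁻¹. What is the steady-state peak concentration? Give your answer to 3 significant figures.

73.6 µg/mL

Fraction remaining after one interval: e^(−kτ) = e^(−0.03380 × 24.0) = 0.4443
R = 1 / (1 − 0.4443) = 1.800
Css,max = 40.9 × 1.800 ≈ 73.6 µg/mL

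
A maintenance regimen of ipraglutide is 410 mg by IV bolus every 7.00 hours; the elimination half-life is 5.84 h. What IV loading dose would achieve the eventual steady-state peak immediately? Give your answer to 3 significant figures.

727 mg

k = ln 2 / 5.84 = 0.1187 h⁻¹
Accumulation ratio R = 1 / (1 − e^(−kτ)) = 1 / (1 − e^(−0.1187×7.00)) = 1 / (1 − 0.4357) = 1.772
Loading dose = maintenance dose × R = 410 × 1.772 ≈ 727 mg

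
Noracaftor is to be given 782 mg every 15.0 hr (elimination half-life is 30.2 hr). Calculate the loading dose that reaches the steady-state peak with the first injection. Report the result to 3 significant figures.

2680 mg

k = ln 2 / 30.2 = 0.02295 hr⁻¹
Accumulation ratio R = 1 / (1 − e^(−kτ)) = 1 / (1 − e^(−0.02295×15.0)) = 1 / (1 − 0.7087) = 3.433
Loading dose = maintenance dose × R = 782 × 3.433 ≈ 2680 mg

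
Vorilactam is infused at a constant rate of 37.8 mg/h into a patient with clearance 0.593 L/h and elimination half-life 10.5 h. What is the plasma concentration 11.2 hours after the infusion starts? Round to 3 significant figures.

Css = rate / CL = 37.8 / 0.593 = 63.74 µg/mL
k = ln 2 / 10.5 = 0.06601 h⁻¹
C(t) = Css (1 − e^(−kt)) = 63.74 × (1 − e^(−0.7394)) = 63.74 × 0.5226 ≈ 33.3 µg/mL

33.3 µg/mL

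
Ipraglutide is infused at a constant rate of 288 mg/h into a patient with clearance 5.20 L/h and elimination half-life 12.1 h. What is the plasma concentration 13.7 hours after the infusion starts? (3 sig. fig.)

30.1 mg/L

Css = rate / CL = 288 / 5.20 = 55.38 mg/L
k = ln 2 / 12.1 = 0.05728 h⁻¹
C(t) = Css (1 − e^(−kt)) = 55.38 × (1 − e^(−0.7848)) = 55.38 × 0.5438 ≈ 30.1 mg/L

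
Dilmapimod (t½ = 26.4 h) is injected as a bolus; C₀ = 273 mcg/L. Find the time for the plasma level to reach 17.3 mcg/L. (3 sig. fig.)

k = ln 2 / 26.4 = 0.02626 h⁻¹
C(t) = C₀ e^(−kt)  ⇒  t = ln(C₀/C) / k
t = ln(273/17.3) / 0.02626 = 2.759 / 0.02626 ≈ 105 hours

105 hours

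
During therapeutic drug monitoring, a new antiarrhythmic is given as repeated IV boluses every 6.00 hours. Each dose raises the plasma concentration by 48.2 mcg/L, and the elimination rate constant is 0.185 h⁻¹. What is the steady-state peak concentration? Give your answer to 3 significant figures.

71.9 mcg/L

Fraction remaining after one interval: e^(−kτ) = e^(−0.1850 × 6.00) = 0.3296
R = 1 / (1 − 0.3296) = 1.492
Css,max = 48.2 × 1.492 ≈ 71.9 mcg/L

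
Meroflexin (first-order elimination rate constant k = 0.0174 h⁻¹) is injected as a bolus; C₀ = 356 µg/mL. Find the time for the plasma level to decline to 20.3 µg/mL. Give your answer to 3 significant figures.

165 hours

C(t) = C₀ e^(−kt)  ⇒  t = ln(C₀/C) / k
t = ln(356/20.3) / 0.01740 = 2.864 / 0.01740 ≈ 165 hours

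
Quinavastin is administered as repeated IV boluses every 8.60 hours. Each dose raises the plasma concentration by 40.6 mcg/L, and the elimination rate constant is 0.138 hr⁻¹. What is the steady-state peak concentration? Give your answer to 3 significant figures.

Fraction remaining after one interval: e^(−kτ) = e^(−0.1380 × 8.60) = 0.3052
R = 1 / (1 − 0.3052) = 1.439
Css,max = 40.6 × 1.439 ≈ 58.4 mcg/L

58.4 mcg/L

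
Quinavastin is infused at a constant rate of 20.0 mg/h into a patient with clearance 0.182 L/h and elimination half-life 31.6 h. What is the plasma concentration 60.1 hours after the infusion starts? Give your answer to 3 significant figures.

Css = rate / CL = 20.0 / 0.182 = 109.9 mg/L
k = ln 2 / 31.6 = 0.02194 h⁻¹
C(t) = Css (1 − e^(−kt)) = 109.9 × (1 − e^(−1.318)) = 109.9 × 0.7324 ≈ 80.5 mg/L

80.5 mg/L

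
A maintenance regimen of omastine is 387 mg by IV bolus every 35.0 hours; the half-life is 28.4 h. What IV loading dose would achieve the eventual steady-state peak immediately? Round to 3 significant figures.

674 mg

k = ln 2 / 28.4 = 0.02441 h⁻¹
Accumulation ratio R = 1 / (1 − e^(−kτ)) = 1 / (1 − e^(−0.02441×35.0)) = 1 / (1 − 0.4256) = 1.741
Loading dose = maintenance dose × R = 387 × 1.741 ≈ 674 mg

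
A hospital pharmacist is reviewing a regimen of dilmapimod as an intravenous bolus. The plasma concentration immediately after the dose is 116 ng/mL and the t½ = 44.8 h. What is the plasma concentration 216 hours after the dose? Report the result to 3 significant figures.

k = ln 2 / 44.8 = 0.01547 h⁻¹
C(t) = C₀ e^(−kt) = 116 × e^(−0.01547 × 216) = 116 × e^(−3.342) = 116 × 0.03537 ≈ 4.10 ng/mL

4.10 ng/mL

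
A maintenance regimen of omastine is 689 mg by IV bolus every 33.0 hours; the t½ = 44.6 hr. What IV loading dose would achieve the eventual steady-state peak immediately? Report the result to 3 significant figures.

k = ln 2 / 44.6 = 0.01554 hr⁻¹
Accumulation ratio R = 1 / (1 − e^(−kτ)) = 1 / (1 − e^(−0.01554×33.0)) = 1 / (1 − 0.5988) = 2.492
Loading dose = maintenance dose × R = 689 × 2.492 ≈ 1720 mg

1720 mg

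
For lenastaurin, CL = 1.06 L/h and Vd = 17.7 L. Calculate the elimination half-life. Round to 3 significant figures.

11.6 hours

k = CL / V = 1.06 / 17.7 = 0.05989 h⁻¹
t½ = ln 2 / k = ln 2 / 0.05989 ≈ 11.6 hours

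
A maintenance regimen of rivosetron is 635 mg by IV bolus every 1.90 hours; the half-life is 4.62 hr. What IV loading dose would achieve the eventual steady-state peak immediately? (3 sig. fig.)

2560 mg

k = ln 2 / 4.62 = 0.1500 hr⁻¹
Accumulation ratio R = 1 / (1 − e^(−kτ)) = 1 / (1 − e^(−0.1500×1.90)) = 1 / (1 − 0.7520) = 4.032
Loading dose = maintenance dose × R = 635 × 4.032 ≈ 2560 mg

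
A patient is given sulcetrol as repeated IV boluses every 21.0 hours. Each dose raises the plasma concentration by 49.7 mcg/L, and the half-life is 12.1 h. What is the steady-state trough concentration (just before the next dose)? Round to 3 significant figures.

21.3 mcg/L

k = ln 2 / 12.1 = 0.05728 h⁻¹
Fraction remaining after one interval: e^(−kτ) = e^(−0.05728 × 21.0) = 0.3003
R = 1 / (1 − 0.3003) = 1.429
Css,max = 49.7 × 1.429 = 71.03 mcg/L
Css,min = Css,max × e^(−kτ) = 71.03 × 0.3003 ≈ 21.3 mcg/L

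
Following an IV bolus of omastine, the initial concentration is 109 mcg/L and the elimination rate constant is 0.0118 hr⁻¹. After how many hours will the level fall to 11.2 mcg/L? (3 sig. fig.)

C(t) = C₀ e^(−kt)  ⇒  t = ln(C₀/C) / k
t = ln(109/11.2) / 0.01180 = 2.275 / 0.01180 ≈ 193 hours

193 hours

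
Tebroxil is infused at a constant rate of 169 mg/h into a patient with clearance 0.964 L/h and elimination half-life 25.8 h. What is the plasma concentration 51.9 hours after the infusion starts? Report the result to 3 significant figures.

Css = rate / CL = 169 / 0.964 = 175.3 mg/L
k = ln 2 / 25.8 = 0.02687 h⁻¹
C(t) = Css (1 − e^(−kt)) = 175.3 × (1 − e^(−1.394)) = 175.3 × 0.7520 ≈ 132 mg/L

132 mg/L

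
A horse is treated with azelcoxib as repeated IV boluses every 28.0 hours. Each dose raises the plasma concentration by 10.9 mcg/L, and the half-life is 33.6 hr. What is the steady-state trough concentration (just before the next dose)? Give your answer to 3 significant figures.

k = ln 2 / 33.6 = 0.02063 hr⁻¹
Fraction remaining after one interval: e^(−kτ) = e^(−0.02063 × 28.0) = 0.5612
R = 1 / (1 − 0.5612) = 2.279
Css,max = 10.9 × 2.279 = 24.84 mcg/L
Css,min = Css,max × e^(−kτ) = 24.84 × 0.5612 ≈ 13.9 mcg/L

13.9 mcg/L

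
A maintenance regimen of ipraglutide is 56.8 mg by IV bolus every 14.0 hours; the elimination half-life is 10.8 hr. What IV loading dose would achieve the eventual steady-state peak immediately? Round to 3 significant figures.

k = ln 2 / 10.8 = 0.06418 hr⁻¹
Accumulation ratio R = 1 / (1 − e^(−kτ)) = 1 / (1 − e^(−0.06418×14.0)) = 1 / (1 − 0.4072) = 1.687
Loading dose = maintenance dose × R = 56.8 × 1.687 ≈ 95.8 mg

95.8 mg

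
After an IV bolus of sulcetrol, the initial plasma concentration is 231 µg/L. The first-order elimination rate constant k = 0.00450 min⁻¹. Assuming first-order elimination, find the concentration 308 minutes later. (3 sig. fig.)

57.8 µg/L

C(t) = C₀ e^(−kt) = 231 × e^(−0.004500 × 308) = 231 × e^(−1.386) = 231 × 0.2501 ≈ 57.8 µg/L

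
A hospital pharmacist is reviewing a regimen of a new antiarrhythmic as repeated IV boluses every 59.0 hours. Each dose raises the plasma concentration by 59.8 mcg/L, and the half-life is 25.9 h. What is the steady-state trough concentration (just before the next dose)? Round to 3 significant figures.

15.5 mcg/L

k = ln 2 / 25.9 = 0.02676 h⁻¹
Fraction remaining after one interval: e^(−kτ) = e^(−0.02676 × 59.0) = 0.2062
R = 1 / (1 − 0.2062) = 1.260
Css,max = 59.8 × 1.260 = 75.33 mcg/L
Css,min = Css,max × e^(−kτ) = 75.33 × 0.2062 ≈ 15.5 mcg/L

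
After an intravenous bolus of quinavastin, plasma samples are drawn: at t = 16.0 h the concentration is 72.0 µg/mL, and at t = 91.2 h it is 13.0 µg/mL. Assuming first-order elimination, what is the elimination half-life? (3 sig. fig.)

30.5 hours

k = ln(C₁/C₂) / (t₂ − t₁) = ln(72.0/13.0) / (91.2 − 16.0)
  = 1.712 / 75.20 = 0.02276 h⁻¹
t½ = ln 2 / k = ln 2 / 0.02276 ≈ 30.5 hours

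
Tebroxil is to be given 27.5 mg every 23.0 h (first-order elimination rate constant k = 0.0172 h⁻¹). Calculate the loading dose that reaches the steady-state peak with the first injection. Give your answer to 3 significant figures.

Accumulation ratio R = 1 / (1 − e^(−kτ)) = 1 / (1 − e^(−0.01720×23.0)) = 1 / (1 − 0.6733) = 3.061
Loading dose = maintenance dose × R = 27.5 × 3.061 ≈ 84.2 mg

84.2 mg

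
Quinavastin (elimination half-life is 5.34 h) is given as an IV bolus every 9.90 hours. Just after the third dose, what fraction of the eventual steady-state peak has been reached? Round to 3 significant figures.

k = ln 2 / 5.34 = 0.1298 h⁻¹
f_n = 1 − e^(−nkτ) = 1 − e^(−3 × 0.1298 × 9.90) = 1 − e^(−3.855) = 1 − 0.02117 ≈ 0.979

0.979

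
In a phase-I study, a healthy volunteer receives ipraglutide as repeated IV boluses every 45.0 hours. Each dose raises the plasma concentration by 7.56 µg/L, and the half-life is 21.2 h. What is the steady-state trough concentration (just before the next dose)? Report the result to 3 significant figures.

2.25 µg/L

k = ln 2 / 21.2 = 0.03270 h⁻¹
Fraction remaining after one interval: e^(−kτ) = e^(−0.03270 × 45.0) = 0.2296
R = 1 / (1 − 0.2296) = 1.298
Css,max = 7.56 × 1.298 = 9.813 µg/L
Css,min = Css,max × e^(−kτ) = 9.813 × 0.2296 ≈ 2.25 µg/L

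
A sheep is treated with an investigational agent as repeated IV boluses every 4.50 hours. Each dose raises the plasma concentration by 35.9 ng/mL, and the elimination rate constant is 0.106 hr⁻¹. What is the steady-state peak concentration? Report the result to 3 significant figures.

Fraction remaining after one interval: e^(−kτ) = e^(−0.1060 × 4.50) = 0.6206
R = 1 / (1 − 0.6206) = 2.636
Css,max = 35.9 × 2.636 ≈ 94.6 ng/mL

94.6 ng/mL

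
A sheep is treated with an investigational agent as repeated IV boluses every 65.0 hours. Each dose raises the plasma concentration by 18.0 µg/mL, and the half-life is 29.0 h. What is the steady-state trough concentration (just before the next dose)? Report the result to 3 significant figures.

k = ln 2 / 29.0 = 0.02390 h⁻¹
Fraction remaining after one interval: e^(−kτ) = e^(−0.02390 × 65.0) = 0.2115
R = 1 / (1 − 0.2115) = 1.268
Css,max = 18.0 × 1.268 = 22.83 µg/mL
Css,min = Css,max × e^(−kτ) = 22.83 × 0.2115 ≈ 4.83 µg/mL

4.83 µg/mL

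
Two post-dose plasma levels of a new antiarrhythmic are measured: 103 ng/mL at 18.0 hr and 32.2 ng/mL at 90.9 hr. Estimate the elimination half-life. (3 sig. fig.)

k = ln(C₁/C₂) / (t₂ − t₁) = ln(103/32.2) / (90.9 − 18.0)
  = 1.163 / 72.90 = 0.01595 hr⁻¹
t½ = ln 2 / k = ln 2 / 0.01595 ≈ 43.5 hours

43.5 hours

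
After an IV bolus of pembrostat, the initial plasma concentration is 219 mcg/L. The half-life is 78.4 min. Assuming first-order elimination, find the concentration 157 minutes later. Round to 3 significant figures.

k = ln 2 / 78.4 = 0.008841 min⁻¹
C(t) = C₀ e^(−kt) = 219 × e^(−0.008841 × 157) = 219 × e^(−1.388) = 219 × 0.2496 ≈ 54.7 mcg/L

54.7 mcg/L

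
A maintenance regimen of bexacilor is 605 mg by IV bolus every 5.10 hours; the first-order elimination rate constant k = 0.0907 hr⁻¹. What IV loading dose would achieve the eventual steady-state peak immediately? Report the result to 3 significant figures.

1630 mg

Accumulation ratio R = 1 / (1 − e^(−kτ)) = 1 / (1 − e^(−0.09070×5.10)) = 1 / (1 − 0.6297) = 2.700
Loading dose = maintenance dose × R = 605 × 2.700 ≈ 1630 mg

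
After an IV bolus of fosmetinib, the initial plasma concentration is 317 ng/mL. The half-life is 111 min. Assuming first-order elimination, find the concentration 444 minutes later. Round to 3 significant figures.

19.8 ng/mL

k = ln 2 / 111 = 0.006245 min⁻¹
C(t) = C₀ e^(−kt) = 317 × e^(−0.006245 × 444) = 317 × e^(−2.773) = 317 × 0.06250 ≈ 19.8 ng/mL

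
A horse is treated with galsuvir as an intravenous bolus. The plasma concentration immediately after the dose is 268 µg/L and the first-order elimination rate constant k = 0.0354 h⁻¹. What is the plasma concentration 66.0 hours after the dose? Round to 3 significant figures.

C(t) = C₀ e^(−kt) = 268 × e^(−0.03540 × 66.0) = 268 × e^(−2.336) = 268 × 0.09668 ≈ 25.9 µg/L

25.9 µg/L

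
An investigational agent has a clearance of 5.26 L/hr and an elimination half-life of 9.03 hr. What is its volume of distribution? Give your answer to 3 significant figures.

68.5 L

k = ln 2 / t½ = ln 2 / 9.03 = 0.07676 hr⁻¹
V = CL / k = 5.26 / 0.07676 ≈ 68.5 L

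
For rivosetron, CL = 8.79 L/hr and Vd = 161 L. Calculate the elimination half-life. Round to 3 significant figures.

k = CL / V = 8.79 / 161 = 0.05460 hr⁻¹
t½ = ln 2 / k = ln 2 / 0.05460 ≈ 12.7 hours

12.7 hours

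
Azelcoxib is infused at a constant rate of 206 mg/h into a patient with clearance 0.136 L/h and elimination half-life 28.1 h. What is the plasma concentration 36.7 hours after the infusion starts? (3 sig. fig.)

Css = rate / CL = 206 / 0.136 = 1515 mg/L
k = ln 2 / 28.1 = 0.02467 h⁻¹
C(t) = Css (1 − e^(−kt)) = 1515 × (1 − e^(−0.9053)) = 1515 × 0.5956 ≈ 902 mg/L

902 mg/L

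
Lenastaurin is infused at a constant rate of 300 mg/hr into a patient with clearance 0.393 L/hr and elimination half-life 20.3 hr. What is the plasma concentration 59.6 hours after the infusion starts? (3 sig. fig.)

Css = rate / CL = 300 / 0.393 = 763.4 µg/mL
k = ln 2 / 20.3 = 0.03415 hr⁻¹
C(t) = Css (1 − e^(−kt)) = 763.4 × (1 − e^(−2.035)) = 763.4 × 0.8693 ≈ 664 µg/mL

664 µg/mL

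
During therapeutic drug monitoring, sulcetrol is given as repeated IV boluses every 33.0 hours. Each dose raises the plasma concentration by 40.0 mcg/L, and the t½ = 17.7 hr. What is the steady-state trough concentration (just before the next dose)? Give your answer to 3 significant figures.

k = ln 2 / 17.7 = 0.03916 hr⁻¹
Fraction remaining after one interval: e^(−kτ) = e^(−0.03916 × 33.0) = 0.2746
R = 1 / (1 − 0.2746) = 1.379
Css,max = 40.0 × 1.379 = 55.14 mcg/L
Css,min = Css,max × e^(−kτ) = 55.14 × 0.2746 ≈ 15.1 mcg/L

15.1 mcg/L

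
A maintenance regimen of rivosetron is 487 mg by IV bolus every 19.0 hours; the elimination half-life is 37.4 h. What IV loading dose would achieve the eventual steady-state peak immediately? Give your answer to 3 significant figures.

k = ln 2 / 37.4 = 0.01853 h⁻¹
Accumulation ratio R = 1 / (1 − e^(−kτ)) = 1 / (1 − e^(−0.01853×19.0)) = 1 / (1 − 0.7032) = 3.369
Loading dose = maintenance dose × R = 487 × 3.369 ≈ 1640 mg

1640 mg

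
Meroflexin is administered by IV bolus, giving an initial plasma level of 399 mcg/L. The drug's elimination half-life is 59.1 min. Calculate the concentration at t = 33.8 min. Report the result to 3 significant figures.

268 mcg/L

k = ln 2 / 59.1 = 0.01173 min⁻¹
C(t) = C₀ e^(−kt) = 399 × e^(−0.01173 × 33.8) = 399 × e^(−0.3964) = 399 × 0.6727 ≈ 268 mcg/L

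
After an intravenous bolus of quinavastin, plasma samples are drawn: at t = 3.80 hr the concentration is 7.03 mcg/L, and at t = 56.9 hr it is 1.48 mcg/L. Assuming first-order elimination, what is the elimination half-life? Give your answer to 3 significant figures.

k = ln(C₁/C₂) / (t₂ − t₁) = ln(7.03/1.48) / (56.9 − 3.80)
  = 1.558 / 53.10 = 0.02934 hr⁻¹
t½ = ln 2 / k = ln 2 / 0.02934 ≈ 23.6 hours

23.6 hours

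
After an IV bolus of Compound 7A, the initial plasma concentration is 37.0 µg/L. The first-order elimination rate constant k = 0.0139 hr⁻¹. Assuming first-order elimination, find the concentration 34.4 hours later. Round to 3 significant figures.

C(t) = C₀ e^(−kt) = 37.0 × e^(−0.01390 × 34.4) = 37.0 × e^(−0.4782) = 37.0 × 0.6199 ≈ 22.9 µg/L

22.9 µg/L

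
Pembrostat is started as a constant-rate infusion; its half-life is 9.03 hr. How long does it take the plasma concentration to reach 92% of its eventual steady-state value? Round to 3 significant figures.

32.9 hours

k = ln 2 / 9.03 = 0.07676 hr⁻¹
f = 1 − e^(−kt)  ⇒  t = −ln(1 − f) / k
t = −ln(1 − 0.92) / 0.07676 = 2.526 / 0.07676 ≈ 32.9 hours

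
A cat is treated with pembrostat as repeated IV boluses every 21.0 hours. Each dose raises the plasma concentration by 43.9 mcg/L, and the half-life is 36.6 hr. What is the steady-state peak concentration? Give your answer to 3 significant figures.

k = ln 2 / 36.6 = 0.01894 hr⁻¹
Fraction remaining after one interval: e^(−kτ) = e^(−0.01894 × 21.0) = 0.6719
R = 1 / (1 − 0.6719) = 3.047
Css,max = 43.9 × 3.047 ≈ 134 mcg/L

134 mcg/L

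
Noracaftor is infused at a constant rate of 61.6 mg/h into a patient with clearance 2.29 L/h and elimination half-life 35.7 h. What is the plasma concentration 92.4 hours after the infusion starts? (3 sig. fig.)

Css = rate / CL = 61.6 / 2.29 = 26.90 mg/L
k = ln 2 / 35.7 = 0.01942 h⁻¹
C(t) = Css (1 − e^(−kt)) = 26.90 × (1 − e^(−1.794)) = 26.90 × 0.8337 ≈ 22.4 mg/L

22.4 mg/L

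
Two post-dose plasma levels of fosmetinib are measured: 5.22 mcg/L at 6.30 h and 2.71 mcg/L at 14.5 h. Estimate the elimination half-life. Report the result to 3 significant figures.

8.67 hours

k = ln(C₁/C₂) / (t₂ − t₁) = ln(5.22/2.71) / (14.5 − 6.30)
  = 0.6555 / 8.200 = 0.07994 h⁻¹
t½ = ln 2 / k = ln 2 / 0.07994 ≈ 8.67 hours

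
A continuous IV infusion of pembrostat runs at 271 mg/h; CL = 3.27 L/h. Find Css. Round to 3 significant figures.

Css = infusion rate / CL = 271 / 3.27 ≈ 82.9 µg/mL

82.9 µg/mL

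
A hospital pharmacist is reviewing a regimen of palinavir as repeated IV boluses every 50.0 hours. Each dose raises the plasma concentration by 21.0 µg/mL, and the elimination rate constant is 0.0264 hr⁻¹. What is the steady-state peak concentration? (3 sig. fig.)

28.7 µg/mL

Fraction remaining after one interval: e^(−kτ) = e^(−0.02640 × 50.0) = 0.2671
R = 1 / (1 − 0.2671) = 1.365
Css,max = 21.0 × 1.365 ≈ 28.7 µg/mL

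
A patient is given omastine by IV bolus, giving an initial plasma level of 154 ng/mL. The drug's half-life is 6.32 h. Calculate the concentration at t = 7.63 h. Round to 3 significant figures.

k = ln 2 / 6.32 = 0.1097 h⁻¹
7.63 h is 1.207 half-lives, so C = 154 × (1/2)^1.207 = 154 × 0.4331 ≈ 66.7 ng/mL

66.7 ng/mL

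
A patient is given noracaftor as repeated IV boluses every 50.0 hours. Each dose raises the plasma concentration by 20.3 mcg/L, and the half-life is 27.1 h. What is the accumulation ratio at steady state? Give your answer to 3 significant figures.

k = ln 2 / 27.1 = 0.02558 h⁻¹
Fraction remaining after one interval: e^(−kτ) = e^(−0.02558 × 50.0) = 0.2784
R = 1 / (1 − 0.2784) = 1 / 0.7216 ≈ 1.39

1.39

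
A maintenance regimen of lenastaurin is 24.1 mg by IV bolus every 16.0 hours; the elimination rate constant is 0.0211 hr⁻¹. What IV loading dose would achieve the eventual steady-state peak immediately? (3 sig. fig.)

84.1 mg

Accumulation ratio R = 1 / (1 − e^(−kτ)) = 1 / (1 − e^(−0.02110×16.0)) = 1 / (1 − 0.7135) = 3.490
Loading dose = maintenance dose × R = 24.1 × 3.490 ≈ 84.1 mg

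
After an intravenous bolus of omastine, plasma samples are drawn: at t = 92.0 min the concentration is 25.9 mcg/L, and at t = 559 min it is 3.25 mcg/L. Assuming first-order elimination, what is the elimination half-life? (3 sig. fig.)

156 minutes

k = ln(C₁/C₂) / (t₂ − t₁) = ln(25.9/3.25) / (559 − 92.0)
  = 2.076 / 467.0 = 0.004445 min⁻¹
t½ = ln 2 / k = ln 2 / 0.004445 ≈ 156 minutes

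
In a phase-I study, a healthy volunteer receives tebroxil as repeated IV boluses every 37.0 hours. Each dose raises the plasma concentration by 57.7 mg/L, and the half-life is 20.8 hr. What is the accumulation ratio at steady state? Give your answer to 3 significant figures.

k = ln 2 / 20.8 = 0.03332 hr⁻¹
Fraction remaining after one interval: e^(−kτ) = e^(−0.03332 × 37.0) = 0.2914
R = 1 / (1 − 0.2914) = 1 / 0.7086 ≈ 1.41

1.41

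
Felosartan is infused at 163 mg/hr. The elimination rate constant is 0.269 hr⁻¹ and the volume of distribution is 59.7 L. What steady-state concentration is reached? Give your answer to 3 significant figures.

10.1 mg/L

CL = k · V = 0.269 × 59.7 = 16.06 L/hr
Css = rate / CL = 163 / 16.06 ≈ 10.1 mg/L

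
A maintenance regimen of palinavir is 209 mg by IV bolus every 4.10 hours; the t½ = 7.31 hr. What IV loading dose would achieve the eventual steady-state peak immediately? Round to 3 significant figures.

k = ln 2 / 7.31 = 0.09482 hr⁻¹
Accumulation ratio R = 1 / (1 − e^(−kτ)) = 1 / (1 − e^(−0.09482×4.10)) = 1 / (1 − 0.6779) = 3.105
Loading dose = maintenance dose × R = 209 × 3.105 ≈ 649 mg

649 mg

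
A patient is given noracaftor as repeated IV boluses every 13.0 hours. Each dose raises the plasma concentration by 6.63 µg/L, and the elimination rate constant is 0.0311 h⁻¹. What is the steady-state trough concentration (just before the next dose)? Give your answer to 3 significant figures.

Fraction remaining after one interval: e^(−kτ) = e^(−0.03110 × 13.0) = 0.6674
R = 1 / (1 − 0.6674) = 3.007
Css,max = 6.63 × 3.007 = 19.94 µg/L
Css,min = Css,max × e^(−kτ) = 19.94 × 0.6674 ≈ 13.3 µg/L

13.3 µg/L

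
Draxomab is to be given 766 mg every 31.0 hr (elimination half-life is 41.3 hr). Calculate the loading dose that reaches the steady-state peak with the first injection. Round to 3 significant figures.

k = ln 2 / 41.3 = 0.01678 hr⁻¹
Accumulation ratio R = 1 / (1 − e^(−kτ)) = 1 / (1 − e^(−0.01678×31.0)) = 1 / (1 − 0.5944) = 2.465
Loading dose = maintenance dose × R = 766 × 2.465 ≈ 1890 mg

1890 mg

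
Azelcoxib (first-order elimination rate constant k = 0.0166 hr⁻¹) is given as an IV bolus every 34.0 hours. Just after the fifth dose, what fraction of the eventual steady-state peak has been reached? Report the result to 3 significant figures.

0.941

f_n = 1 − e^(−nkτ) = 1 − e^(−5 × 0.01660 × 34.0) = 1 − e^(−2.822) = 1 − 0.05949 ≈ 0.941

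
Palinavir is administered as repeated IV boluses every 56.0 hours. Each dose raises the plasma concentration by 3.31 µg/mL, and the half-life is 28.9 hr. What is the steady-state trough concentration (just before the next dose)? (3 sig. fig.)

1.17 µg/mL

k = ln 2 / 28.9 = 0.02398 hr⁻¹
Fraction remaining after one interval: e^(−kτ) = e^(−0.02398 × 56.0) = 0.2610
R = 1 / (1 − 0.2610) = 1.353
Css,max = 3.31 × 1.353 = 4.479 µg/mL
Css,min = Css,max × e^(−kτ) = 4.479 × 0.2610 ≈ 1.17 µg/mL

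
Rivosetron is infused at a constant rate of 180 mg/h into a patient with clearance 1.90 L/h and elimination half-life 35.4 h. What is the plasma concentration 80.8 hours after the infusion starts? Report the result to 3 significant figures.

75.3 µg/mL

Css = rate / CL = 180 / 1.90 = 94.74 µg/mL
k = ln 2 / 35.4 = 0.01958 h⁻¹
C(t) = Css (1 − e^(−kt)) = 94.74 × (1 − e^(−1.582)) = 94.74 × 0.7945 ≈ 75.3 µg/mL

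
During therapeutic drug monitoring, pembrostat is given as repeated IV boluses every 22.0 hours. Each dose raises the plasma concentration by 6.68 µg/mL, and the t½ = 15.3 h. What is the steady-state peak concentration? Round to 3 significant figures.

10.6 µg/mL

k = ln 2 / 15.3 = 0.04530 h⁻¹
Fraction remaining after one interval: e^(−kτ) = e^(−0.04530 × 22.0) = 0.3691
R = 1 / (1 − 0.3691) = 1.585
Css,max = 6.68 × 1.585 ≈ 10.6 µg/mL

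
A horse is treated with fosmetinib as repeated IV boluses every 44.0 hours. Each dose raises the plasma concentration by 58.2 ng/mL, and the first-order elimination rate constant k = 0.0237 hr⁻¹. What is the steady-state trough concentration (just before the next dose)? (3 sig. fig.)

31.7 ng/mL

Fraction remaining after one interval: e^(−kτ) = e^(−0.02370 × 44.0) = 0.3525
R = 1 / (1 − 0.3525) = 1.544
Css,max = 58.2 × 1.544 = 89.88 ng/mL
Css,min = Css,max × e^(−kτ) = 89.88 × 0.3525 ≈ 31.7 ng/mL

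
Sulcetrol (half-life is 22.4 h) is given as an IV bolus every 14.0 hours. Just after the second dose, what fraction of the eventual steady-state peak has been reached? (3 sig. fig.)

k = ln 2 / 22.4 = 0.03094 h⁻¹
f_n = 1 − e^(−nkτ) = 1 − e^(−2 × 0.03094 × 14.0) = 1 − e^(−0.8664) = 1 − 0.4204 ≈ 0.580

0.580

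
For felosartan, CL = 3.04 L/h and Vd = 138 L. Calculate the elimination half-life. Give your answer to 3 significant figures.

31.5 hours

k = CL / V = 3.04 / 138 = 0.02203 h⁻¹
t½ = ln 2 / k = ln 2 / 0.02203 ≈ 31.5 hours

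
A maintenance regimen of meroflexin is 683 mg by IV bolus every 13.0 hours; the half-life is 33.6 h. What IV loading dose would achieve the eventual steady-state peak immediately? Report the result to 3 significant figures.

2900 mg

k = ln 2 / 33.6 = 0.02063 h⁻¹
Accumulation ratio R = 1 / (1 − e^(−kτ)) = 1 / (1 − e^(−0.02063×13.0)) = 1 / (1 − 0.7648) = 4.251
Loading dose = maintenance dose × R = 683 × 4.251 ≈ 2900 mg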